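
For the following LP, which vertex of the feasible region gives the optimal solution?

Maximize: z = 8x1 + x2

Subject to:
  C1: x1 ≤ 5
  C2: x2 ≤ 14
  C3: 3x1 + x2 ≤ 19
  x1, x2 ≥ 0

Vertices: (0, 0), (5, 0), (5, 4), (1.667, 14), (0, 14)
(5, 4) with z = 44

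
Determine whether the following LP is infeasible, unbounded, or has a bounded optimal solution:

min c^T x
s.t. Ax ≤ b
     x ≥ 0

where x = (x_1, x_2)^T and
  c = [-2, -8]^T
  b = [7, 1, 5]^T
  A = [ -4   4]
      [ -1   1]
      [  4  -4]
Feasible point: (0, 0) satisfies every constraint, so the LP is feasible.
Direction d = (1, 1): for each constraint row a, a·d ≤ 0 —
  (-4)(1) + (4)(1) = 0 ≤ 0
  (-1)(1) + (1)(1) = 0 ≤ 0
  (4)(1) + (-4)(1) = 0 ≤ 0
and d ≥ 0, so (0, 0) + t·d stays feasible for every t ≥ 0. Along this ray z = -2x_1 - 8x_2 changes by -10 per unit t, so z → −∞.

Unbounded: there is a feasible ray along which z → −∞.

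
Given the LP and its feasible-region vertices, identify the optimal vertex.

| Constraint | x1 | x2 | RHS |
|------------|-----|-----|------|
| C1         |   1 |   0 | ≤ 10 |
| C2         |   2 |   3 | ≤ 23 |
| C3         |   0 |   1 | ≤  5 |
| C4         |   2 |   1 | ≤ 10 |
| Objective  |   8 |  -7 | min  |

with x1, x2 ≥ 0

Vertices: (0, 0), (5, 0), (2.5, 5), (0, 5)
Evaluating z = 8x1 - 7x2 at each vertex:
  (0, 0): z = 0
  (5, 0): z = 40
  (2.5, 5): z = -15
  (0, 5): z = -35

The smallest value is z = -35, attained at (0, 5).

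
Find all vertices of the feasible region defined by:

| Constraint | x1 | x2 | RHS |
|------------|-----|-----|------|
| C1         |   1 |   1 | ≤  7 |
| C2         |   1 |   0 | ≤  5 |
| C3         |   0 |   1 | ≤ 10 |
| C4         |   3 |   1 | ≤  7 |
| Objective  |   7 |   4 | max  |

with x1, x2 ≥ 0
Each vertex is the intersection of two constraint boundaries that also satisfies all remaining constraints:
  x1 = 0 and x2 = 0 → (0, 0)
  3x1 + x2 = 7 and x2 = 0 → (2.333, 0)
  x1 + x2 = 7 and 3x1 + x2 = 7 → (0, 7)

Vertices: (0, 0), (2.333, 0), (0, 7)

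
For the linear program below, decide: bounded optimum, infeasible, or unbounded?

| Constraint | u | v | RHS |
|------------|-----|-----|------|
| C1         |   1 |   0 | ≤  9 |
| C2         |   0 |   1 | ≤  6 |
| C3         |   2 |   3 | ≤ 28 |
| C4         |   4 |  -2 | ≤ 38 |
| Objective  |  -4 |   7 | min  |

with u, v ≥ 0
The point (9, 0) satisfies every constraint, so the LP is feasible; the constraints give u ≤ 9 and v ≤ 6, which with u, v ≥ 0 keep the feasible region inside a bounded box. A feasible, bounded LP attains a finite optimum at a vertex.

Evaluating z = -4u + 7v at each vertex:
  (0, 0): z = 0
  (9, 0): z = -36
  (9, 3.333): z = -12.67
  (5, 6): z = 22
  (0, 6): z = 42

Bounded optimum: z* = -36 at (9, 0).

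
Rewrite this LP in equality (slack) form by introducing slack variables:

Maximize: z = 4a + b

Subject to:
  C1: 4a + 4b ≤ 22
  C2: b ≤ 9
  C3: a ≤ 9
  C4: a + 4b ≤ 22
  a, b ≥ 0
max z = 4a + b

s.t.
  4a + 4b + s1 = 22
  b + s2 = 9
  a + s3 = 9
  a + 4b + s4 = 22
  a, b, s1, s2, s3, s4 ≥ 0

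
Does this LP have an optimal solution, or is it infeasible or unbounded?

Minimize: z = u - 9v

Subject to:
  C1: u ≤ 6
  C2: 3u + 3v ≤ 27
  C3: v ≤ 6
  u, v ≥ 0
The point (0, 6) satisfies every constraint, so the LP is feasible; the constraints give u ≤ 6 and v ≤ 6, which with u, v ≥ 0 keep the feasible region inside a bounded box. A feasible, bounded LP attains a finite optimum at a vertex.

Bounded optimum: z* = -54 at (0, 6).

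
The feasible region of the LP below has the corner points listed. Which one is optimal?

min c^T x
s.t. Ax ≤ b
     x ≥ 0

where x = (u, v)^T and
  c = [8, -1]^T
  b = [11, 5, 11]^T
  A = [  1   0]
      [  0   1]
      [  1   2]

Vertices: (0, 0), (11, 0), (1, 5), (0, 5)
(0, 5) with z = -5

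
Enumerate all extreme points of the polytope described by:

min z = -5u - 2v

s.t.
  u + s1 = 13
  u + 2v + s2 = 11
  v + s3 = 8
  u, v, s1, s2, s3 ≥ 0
Each vertex is the intersection of two constraint boundaries that also satisfies all remaining constraints:
  u = 0 and v = 0 → (0, 0)
  u + 2v = 11 and v = 0 → (11, 0)
  u + 2v = 11 and u = 0 → (0, 5.5)

Vertices: (0, 0), (11, 0), (0, 5.5)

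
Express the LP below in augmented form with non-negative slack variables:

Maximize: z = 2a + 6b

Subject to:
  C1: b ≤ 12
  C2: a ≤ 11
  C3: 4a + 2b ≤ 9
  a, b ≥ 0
max z = 2a + 6b

s.t.
  b + s1 = 12
  a + s2 = 11
  4a + 2b + s3 = 9
  a, b, s1, s2, s3 ≥ 0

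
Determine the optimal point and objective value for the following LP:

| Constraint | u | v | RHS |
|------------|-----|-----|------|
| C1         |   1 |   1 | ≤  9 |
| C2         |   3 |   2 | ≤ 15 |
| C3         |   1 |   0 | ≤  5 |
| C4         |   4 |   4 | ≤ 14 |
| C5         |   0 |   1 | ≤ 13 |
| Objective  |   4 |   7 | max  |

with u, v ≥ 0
Each vertex is the intersection of two constraint boundaries that also satisfies all remaining constraints:
  u = 0 and v = 0 → (0, 0)
  4u + 4v = 14 and v = 0 → (3.5, 0)
  4u + 4v = 14 and u = 0 → (0, 3.5)

Evaluating z = 4u + 7v at each vertex:
  (0, 0): z = 0
  (3.5, 0): z = 14
  (0, 3.5): z = 24.5

The maximum is at (0, 3.5) with z = 24.5.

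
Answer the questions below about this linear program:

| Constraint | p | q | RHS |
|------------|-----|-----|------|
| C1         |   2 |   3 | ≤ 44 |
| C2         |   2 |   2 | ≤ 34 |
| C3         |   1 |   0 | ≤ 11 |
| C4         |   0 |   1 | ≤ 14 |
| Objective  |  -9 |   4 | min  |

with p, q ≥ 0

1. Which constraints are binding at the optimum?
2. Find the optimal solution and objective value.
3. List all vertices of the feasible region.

1. C3, q ≥ 0
2. p = 11, q = 0, z = -99
3. (0, 0), (11, 0), (11, 6), (7, 10), (1, 14), (0, 14)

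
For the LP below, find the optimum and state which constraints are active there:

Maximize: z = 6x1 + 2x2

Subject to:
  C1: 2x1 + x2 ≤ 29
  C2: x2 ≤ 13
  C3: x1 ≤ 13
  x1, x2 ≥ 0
Optimal: x1 = 13, x2 = 3
Binding: C1, C3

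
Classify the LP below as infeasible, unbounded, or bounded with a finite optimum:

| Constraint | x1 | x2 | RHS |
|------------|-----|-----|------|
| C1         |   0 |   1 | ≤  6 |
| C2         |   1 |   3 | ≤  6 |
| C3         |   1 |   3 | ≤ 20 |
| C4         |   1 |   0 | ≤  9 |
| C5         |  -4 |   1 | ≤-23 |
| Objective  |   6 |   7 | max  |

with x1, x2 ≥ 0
The point (6, 0) satisfies every constraint, so the LP is feasible; the constraints give x1 ≤ 9 and x2 ≤ 6, which with x1, x2 ≥ 0 keep the feasible region inside a bounded box. A feasible, bounded LP attains a finite optimum at a vertex.

Evaluating z = 6x1 + 7x2 at each vertex:
  (5.75, 0): z = 34.5
  (6, 0): z = 36
  (5.769, 0.07692): z = 35.15

Bounded optimum: z* = 36 at (6, 0).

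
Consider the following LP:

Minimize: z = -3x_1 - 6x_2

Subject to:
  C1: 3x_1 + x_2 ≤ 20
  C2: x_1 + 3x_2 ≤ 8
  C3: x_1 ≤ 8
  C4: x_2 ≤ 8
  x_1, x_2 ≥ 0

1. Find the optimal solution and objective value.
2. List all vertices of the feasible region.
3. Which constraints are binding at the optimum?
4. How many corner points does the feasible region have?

1. x_1 = 6.5, x_2 = 0.5, z = -22.5
2. (0, 0), (6.667, 0), (6.5, 0.5), (0, 2.667)
3. C1, C2
4. 4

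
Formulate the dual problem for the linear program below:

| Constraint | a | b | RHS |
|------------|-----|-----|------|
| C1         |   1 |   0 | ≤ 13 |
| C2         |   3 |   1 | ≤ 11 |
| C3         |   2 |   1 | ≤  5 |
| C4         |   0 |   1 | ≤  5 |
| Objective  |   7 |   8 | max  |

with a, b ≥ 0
Minimize: z = 13y1 + 11y2 + 5y3 + 5y4

Subject to:
  C1: -y1 - 3y2 - 2y3 ≤ -7
  C2: -y2 - y3 - y4 ≤ -8
  y1, y2, y3, y4 ≥ 0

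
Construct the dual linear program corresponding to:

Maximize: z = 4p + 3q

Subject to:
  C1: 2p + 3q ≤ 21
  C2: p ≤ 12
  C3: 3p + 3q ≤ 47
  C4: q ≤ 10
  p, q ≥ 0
Minimize: z = 21y1 + 12y2 + 47y3 + 10y4

Subject to:
  C1: -2y1 - y2 - 3y3 ≤ -4
  C2: -3y1 - 3y3 - y4 ≤ -3
  y1, y2, y3, y4 ≥ 0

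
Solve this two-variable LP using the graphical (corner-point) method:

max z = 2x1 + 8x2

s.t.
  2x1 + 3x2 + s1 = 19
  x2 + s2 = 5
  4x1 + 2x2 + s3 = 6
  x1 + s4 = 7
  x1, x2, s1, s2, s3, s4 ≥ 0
Each vertex is the intersection of two constraint boundaries that also satisfies all remaining constraints:
  x1 = 0 and x2 = 0 → (0, 0)
  4x1 + 2x2 = 6 and x2 = 0 → (1.5, 0)
  4x1 + 2x2 = 6 and x1 = 0 → (0, 3)

Evaluating z = 2x1 + 8x2 at each vertex:
  (0, 0): z = 0
  (1.5, 0): z = 3
  (0, 3): z = 24

The maximum is at (0, 3) with z = 24.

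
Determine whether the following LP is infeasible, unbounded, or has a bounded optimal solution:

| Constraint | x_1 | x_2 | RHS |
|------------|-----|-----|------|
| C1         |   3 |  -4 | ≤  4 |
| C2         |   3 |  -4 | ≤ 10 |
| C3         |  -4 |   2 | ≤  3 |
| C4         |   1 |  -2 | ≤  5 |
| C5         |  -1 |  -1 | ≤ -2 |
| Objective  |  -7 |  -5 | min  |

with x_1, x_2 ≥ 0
Feasible point: (1, 1) satisfies every constraint, so the LP is feasible.
Direction d = (1, 1): for each constraint row a, a·d ≤ 0 —
  (3)(1) + (-4)(1) = -1 ≤ 0
  (3)(1) + (-4)(1) = -1 ≤ 0
  (-4)(1) + (2)(1) = -2 ≤ 0
  (1)(1) + (-2)(1) = -1 ≤ 0
  (-1)(1) + (-1)(1) = -2 ≤ 0
and d ≥ 0, so (1, 1) + t·d stays feasible for every t ≥ 0. Along this ray z = -7x_1 - 5x_2 changes by -12 per unit t, so z → −∞.

The LP is unbounded; z can be made arbitrarily small.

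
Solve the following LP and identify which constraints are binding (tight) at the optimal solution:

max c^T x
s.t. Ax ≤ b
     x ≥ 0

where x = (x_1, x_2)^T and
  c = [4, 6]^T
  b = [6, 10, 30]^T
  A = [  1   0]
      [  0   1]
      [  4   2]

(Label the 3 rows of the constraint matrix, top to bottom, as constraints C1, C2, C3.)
Optimal: x_1 = 2.5, x_2 = 10
Slack at optimum:
  C1: slack = 3.5
  C2: slack = 0 (binding)
  C3: slack = 0 (binding)
  x_1 ≥ 0: x_1 = 2.5
  x_2 ≥ 0: x_2 = 10
Binding constraints: C2, C3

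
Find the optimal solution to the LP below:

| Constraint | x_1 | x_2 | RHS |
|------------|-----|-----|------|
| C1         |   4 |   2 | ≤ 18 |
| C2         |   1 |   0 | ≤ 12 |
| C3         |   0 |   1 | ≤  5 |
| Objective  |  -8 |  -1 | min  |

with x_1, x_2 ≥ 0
x_1 = 4.5, x_2 = 0, z = -36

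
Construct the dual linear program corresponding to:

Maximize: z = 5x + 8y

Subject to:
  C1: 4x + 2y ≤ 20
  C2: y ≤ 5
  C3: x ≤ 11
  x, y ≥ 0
Minimize: z = 20y1 + 5y2 + 11y3

Subject to:
  C1: -4y1 - y3 ≤ -5
  C2: -2y1 - y2 ≤ -8
  y1, y2, y3 ≥ 0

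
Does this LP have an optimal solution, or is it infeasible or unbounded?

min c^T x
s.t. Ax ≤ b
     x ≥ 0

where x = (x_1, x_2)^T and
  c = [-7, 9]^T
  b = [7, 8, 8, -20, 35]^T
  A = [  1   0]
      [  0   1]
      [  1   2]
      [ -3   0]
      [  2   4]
The point (7, 0) satisfies every constraint, so the LP is feasible; the constraints give x_1 ≤ 7 and x_2 ≤ 8, which with x_1, x_2 ≥ 0 keep the feasible region inside a bounded box. A feasible, bounded LP attains a finite optimum at a vertex.

Feasible with finite optimum z* = -49 at (7, 0).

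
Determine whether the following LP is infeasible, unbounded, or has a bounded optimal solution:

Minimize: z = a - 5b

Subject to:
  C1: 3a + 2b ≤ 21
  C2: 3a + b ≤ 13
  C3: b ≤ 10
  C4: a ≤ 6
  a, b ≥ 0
The point (0, 10) satisfies every constraint, so the LP is feasible; the constraints give a ≤ 6 and b ≤ 10, which with a, b ≥ 0 keep the feasible region inside a bounded box. A feasible, bounded LP attains a finite optimum at a vertex.

Feasible with finite optimum z* = -50 at (0, 10).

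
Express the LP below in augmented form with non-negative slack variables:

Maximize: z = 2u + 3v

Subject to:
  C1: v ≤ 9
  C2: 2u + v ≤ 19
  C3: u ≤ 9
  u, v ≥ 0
max z = 2u + 3v

s.t.
  v + s1 = 9
  2u + v + s2 = 19
  u + s3 = 9
  u, v, s1, s2, s3 ≥ 0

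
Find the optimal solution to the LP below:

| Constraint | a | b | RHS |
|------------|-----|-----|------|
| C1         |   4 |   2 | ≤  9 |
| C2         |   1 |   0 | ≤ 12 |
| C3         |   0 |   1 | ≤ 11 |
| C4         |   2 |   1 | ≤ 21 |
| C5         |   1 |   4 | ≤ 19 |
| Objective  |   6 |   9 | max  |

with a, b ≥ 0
a = 0, b = 4.5, z = 40.5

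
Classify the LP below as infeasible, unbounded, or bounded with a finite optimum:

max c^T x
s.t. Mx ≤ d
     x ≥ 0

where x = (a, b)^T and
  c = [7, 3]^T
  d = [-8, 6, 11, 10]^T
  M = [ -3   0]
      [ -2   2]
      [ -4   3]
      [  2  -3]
Feasible point: (3, 0) satisfies every constraint, so the LP is feasible.
Direction d = (1, 1): for each constraint row a, a·d ≤ 0 —
  (-3)(1) + (0)(1) = -3 ≤ 0
  (-2)(1) + (2)(1) = 0 ≤ 0
  (-4)(1) + (3)(1) = -1 ≤ 0
  (2)(1) + (-3)(1) = -1 ≤ 0
and d ≥ 0, so (3, 0) + t·d stays feasible for every t ≥ 0. Along this ray z = 7a + 3b changes by 10 per unit t, so z → +∞.

Unbounded: there is a feasible ray along which z → +∞.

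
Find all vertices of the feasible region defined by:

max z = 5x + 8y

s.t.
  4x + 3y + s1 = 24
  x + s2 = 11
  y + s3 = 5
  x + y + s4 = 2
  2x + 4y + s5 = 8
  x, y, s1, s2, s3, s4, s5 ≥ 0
Each vertex is the intersection of two constraint boundaries that also satisfies all remaining constraints:
  x = 0 and y = 0 → (0, 0)
  x + y = 2 and y = 0 → (2, 0)
  x + y = 2 and 2x + 4y = 8 → (0, 2)

Vertices: (0, 0), (2, 0), (0, 2)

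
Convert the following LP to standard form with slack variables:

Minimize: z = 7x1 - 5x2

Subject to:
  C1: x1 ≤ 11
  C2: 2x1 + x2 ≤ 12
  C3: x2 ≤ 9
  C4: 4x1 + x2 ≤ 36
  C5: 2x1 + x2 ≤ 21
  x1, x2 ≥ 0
min z = 7x1 - 5x2

s.t.
  x1 + s1 = 11
  2x1 + x2 + s2 = 12
  x2 + s3 = 9
  4x1 + x2 + s4 = 36
  2x1 + x2 + s5 = 21
  x1, x2, s1, s2, s3, s4, s5 ≥ 0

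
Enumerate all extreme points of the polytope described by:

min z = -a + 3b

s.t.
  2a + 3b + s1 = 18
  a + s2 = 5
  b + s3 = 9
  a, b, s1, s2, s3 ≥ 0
Each vertex is the intersection of two constraint boundaries that also satisfies all remaining constraints:
  a = 0 and b = 0 → (0, 0)
  a = 5 and b = 0 → (5, 0)
  2a + 3b = 18 and a = 5 → (5, 2.667)
  2a + 3b = 18 and a = 0 → (0, 6)

Vertices: (0, 0), (5, 0), (5, 2.667), (0, 6)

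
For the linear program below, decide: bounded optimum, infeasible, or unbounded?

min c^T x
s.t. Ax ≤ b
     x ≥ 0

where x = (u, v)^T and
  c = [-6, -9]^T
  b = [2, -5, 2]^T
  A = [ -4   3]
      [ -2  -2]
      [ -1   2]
Feasible point: (2, 1) satisfies every constraint, so the LP is feasible.
Direction d = (1, 0): for each constraint row a, a·d ≤ 0 —
  (-4)(1) + (3)(0) = -4 ≤ 0
  (-2)(1) + (-2)(0) = -2 ≤ 0
  (-1)(1) + (2)(0) = -1 ≤ 0
and d ≥ 0, so (2, 1) + t·d stays feasible for every t ≥ 0. Along this ray z = -6u - 9v changes by -6 per unit t, so z → −∞.

Unbounded: there is a feasible ray along which z → −∞.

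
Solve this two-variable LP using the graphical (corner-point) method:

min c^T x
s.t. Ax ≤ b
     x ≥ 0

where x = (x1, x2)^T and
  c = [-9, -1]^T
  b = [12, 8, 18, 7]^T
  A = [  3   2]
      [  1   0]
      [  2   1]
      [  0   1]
Each vertex is the intersection of two constraint boundaries that also satisfies all remaining constraints:
  x1 = 0 and x2 = 0 → (0, 0)
  3x1 + 2x2 = 12 and x2 = 0 → (4, 0)
  3x1 + 2x2 = 12 and x1 = 0 → (0, 6)

Evaluating z = -9x1 - x2 at each vertex:
  (0, 0): z = 0
  (4, 0): z = -36
  (0, 6): z = -6

The minimum is at (4, 0) with z = -36.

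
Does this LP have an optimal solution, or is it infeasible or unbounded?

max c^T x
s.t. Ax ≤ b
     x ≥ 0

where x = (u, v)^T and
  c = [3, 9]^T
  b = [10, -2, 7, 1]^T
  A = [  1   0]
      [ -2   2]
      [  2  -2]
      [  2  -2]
One constraint requires 2u - 2v ≤ 1, while the constraint -2u + 2v ≤ -2 is equivalent to 2u - 2v ≥ 2. Together they would need 2 ≤ 2u - 2v ≤ 1, which is impossible since 2 > 1. No point satisfies all constraints.

Infeasible — the constraint set is empty.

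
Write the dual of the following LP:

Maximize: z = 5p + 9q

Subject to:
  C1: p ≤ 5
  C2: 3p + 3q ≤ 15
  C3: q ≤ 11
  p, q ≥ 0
Minimize: z = 5y1 + 15y2 + 11y3

Subject to:
  C1: -y1 - 3y2 ≤ -5
  C2: -3y2 - y3 ≤ -9
  y1, y2, y3 ≥ 0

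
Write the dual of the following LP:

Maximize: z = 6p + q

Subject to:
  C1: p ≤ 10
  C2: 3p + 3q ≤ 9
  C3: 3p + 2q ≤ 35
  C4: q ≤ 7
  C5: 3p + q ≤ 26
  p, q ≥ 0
Minimize: z = 10y1 + 9y2 + 35y3 + 7y4 + 26y5

Subject to:
  C1: -y1 - 3y2 - 3y3 - 3y5 ≤ -6
  C2: -3y2 - 2y3 - y4 - y5 ≤ -1
  y1, y2, y3, y4, y5 ≥ 0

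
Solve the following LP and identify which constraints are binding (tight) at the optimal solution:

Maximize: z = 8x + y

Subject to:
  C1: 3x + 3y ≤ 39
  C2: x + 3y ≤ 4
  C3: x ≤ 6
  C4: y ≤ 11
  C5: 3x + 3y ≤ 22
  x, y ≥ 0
Optimal: x = 4, y = 0
Slack at optimum:
  C1: slack = 27
  C2: slack = 0 (binding)
  C3: slack = 2
  C4: slack = 11
  C5: slack = 10
  x ≥ 0: x = 4
  y ≥ 0: y = 0 (binding)
Binding constraints: C2, y ≥ 0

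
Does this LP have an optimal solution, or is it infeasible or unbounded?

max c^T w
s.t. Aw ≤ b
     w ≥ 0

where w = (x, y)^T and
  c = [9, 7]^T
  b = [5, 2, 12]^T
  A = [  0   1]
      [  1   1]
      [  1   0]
The point (2, 0) satisfies every constraint, so the LP is feasible; the constraints give x ≤ 12 and y ≤ 5, which with x, y ≥ 0 keep the feasible region inside a bounded box. A feasible, bounded LP attains a finite optimum at a vertex.

The LP has an optimal solution: (2, 0) with z = 18.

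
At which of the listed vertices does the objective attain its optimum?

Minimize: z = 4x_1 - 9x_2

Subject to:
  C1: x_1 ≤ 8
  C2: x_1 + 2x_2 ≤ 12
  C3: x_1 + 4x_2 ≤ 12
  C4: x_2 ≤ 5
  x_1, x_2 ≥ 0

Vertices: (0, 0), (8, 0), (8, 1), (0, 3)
(0, 3) with z = -27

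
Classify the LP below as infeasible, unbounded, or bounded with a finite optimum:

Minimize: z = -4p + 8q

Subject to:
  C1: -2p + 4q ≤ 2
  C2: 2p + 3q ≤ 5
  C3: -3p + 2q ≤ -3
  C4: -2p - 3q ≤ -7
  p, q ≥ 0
C2 requires 2p + 3q ≤ 5, while C4 (-2p - 3q ≤ -7) is equivalent to 2p + 3q ≥ 7. Together they would need 7 ≤ 2p + 3q ≤ 5, which is impossible since 7 > 5. No point satisfies all constraints.

Infeasible: no point satisfies all constraints simultaneously.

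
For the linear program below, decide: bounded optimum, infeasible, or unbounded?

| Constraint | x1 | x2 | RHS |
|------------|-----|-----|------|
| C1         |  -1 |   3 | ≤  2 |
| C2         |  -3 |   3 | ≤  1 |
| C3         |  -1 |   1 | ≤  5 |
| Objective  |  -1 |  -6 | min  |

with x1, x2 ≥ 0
Feasible point: (0, 0) satisfies every constraint, so the LP is feasible.
Direction d = (1, 0): for each constraint row a, a·d ≤ 0 —
  (-1)(1) + (3)(0) = -1 ≤ 0
  (-3)(1) + (3)(0) = -3 ≤ 0
  (-1)(1) + (1)(0) = -1 ≤ 0
and d ≥ 0, so (0, 0) + t·d stays feasible for every t ≥ 0. Along this ray z = -x1 - 6x2 changes by -1 per unit t, so z → −∞.

Unbounded — the objective can decrease without bound over the feasible region.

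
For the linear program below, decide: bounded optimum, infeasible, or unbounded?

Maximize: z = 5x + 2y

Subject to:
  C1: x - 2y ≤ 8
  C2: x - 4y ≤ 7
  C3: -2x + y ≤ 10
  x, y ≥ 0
Feasible point: (0, 0) satisfies every constraint, so the LP is feasible.
Direction d = (1, 1): for each constraint row a, a·d ≤ 0 —
  (1)(1) + (-2)(1) = -1 ≤ 0
  (1)(1) + (-4)(1) = -3 ≤ 0
  (-2)(1) + (1)(1) = -1 ≤ 0
and d ≥ 0, so (0, 0) + t·d stays feasible for every t ≥ 0. Along this ray z = 5x + 2y changes by 7 per unit t, so z → +∞.

Unbounded — the objective can increase without bound over the feasible region.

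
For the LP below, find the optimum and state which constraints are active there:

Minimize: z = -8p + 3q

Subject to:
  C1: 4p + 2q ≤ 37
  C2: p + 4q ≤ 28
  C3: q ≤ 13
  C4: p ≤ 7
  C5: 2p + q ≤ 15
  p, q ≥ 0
Optimal: p = 7, q = 0
Binding: C4, q ≥ 0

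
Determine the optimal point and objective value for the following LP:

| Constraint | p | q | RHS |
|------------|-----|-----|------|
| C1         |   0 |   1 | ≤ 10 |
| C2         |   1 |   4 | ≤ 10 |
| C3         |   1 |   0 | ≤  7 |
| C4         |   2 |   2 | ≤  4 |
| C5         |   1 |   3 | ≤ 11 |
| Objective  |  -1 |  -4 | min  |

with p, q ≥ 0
Each vertex is the intersection of two constraint boundaries that also satisfies all remaining constraints:
  p = 0 and q = 0 → (0, 0)
  2p + 2q = 4 and q = 0 → (2, 0)
  2p + 2q = 4 and p = 0 → (0, 2)

Evaluating z = -p - 4q at each vertex:
  (0, 0): z = 0
  (2, 0): z = -2
  (0, 2): z = -8

The minimum is at (0, 2) with z = -8.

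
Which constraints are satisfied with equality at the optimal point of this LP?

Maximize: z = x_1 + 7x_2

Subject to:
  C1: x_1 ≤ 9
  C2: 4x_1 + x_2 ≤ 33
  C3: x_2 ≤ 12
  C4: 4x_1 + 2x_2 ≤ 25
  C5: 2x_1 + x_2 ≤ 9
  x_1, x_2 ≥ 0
Optimal: x_1 = 0, x_2 = 9
Binding: C5, x_1 ≥ 0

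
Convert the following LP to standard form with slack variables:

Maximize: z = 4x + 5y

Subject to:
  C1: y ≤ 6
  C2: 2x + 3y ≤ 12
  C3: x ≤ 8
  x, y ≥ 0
max z = 4x + 5y

s.t.
  y + s1 = 6
  2x + 3y + s2 = 12
  x + s3 = 8
  x, y, s1, s2, s3 ≥ 0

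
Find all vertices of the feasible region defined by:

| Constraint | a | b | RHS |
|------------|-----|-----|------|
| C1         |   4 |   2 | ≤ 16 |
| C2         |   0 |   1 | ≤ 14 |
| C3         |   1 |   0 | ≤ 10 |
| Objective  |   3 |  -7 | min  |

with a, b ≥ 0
Each vertex is the intersection of two constraint boundaries that also satisfies all remaining constraints:
  a = 0 and b = 0 → (0, 0)
  4a + 2b = 16 and b = 0 → (4, 0)
  4a + 2b = 16 and a = 0 → (0, 8)

Vertices: (0, 0), (4, 0), (0, 8)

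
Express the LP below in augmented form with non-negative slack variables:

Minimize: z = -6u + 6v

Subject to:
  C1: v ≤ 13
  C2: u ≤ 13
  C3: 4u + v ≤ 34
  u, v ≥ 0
min z = -6u + 6v

s.t.
  v + s1 = 13
  u + s2 = 13
  4u + v + s3 = 34
  u, v, s1, s2, s3 ≥ 0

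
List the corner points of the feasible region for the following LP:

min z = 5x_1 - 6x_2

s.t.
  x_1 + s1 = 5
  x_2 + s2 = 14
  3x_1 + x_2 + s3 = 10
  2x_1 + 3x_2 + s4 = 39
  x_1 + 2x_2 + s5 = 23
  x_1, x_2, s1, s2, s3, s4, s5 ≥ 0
Each vertex is the intersection of two constraint boundaries that also satisfies all remaining constraints:
  x_1 = 0 and x_2 = 0 → (0, 0)
  3x_1 + x_2 = 10 and x_2 = 0 → (3.333, 0)
  3x_1 + x_2 = 10 and x_1 = 0 → (0, 10)

Vertices: (0, 0), (3.333, 0), (0, 10)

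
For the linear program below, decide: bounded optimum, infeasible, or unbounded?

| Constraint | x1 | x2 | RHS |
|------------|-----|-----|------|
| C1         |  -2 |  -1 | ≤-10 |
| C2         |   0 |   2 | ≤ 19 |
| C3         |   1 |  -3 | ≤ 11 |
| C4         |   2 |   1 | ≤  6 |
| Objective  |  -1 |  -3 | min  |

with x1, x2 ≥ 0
C4 requires 2x1 + x2 ≤ 6, while C1 (-2x1 - x2 ≤ -10) is equivalent to 2x1 + x2 ≥ 10. Together they would need 10 ≤ 2x1 + x2 ≤ 6, which is impossible since 10 > 6. No point satisfies all constraints.

Infeasible — the constraint set is empty.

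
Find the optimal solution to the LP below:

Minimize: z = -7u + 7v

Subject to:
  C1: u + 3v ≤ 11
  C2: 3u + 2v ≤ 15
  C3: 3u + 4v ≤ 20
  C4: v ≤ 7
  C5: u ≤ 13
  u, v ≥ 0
Each vertex is the intersection of two constraint boundaries that also satisfies all remaining constraints:
  u = 0 and v = 0 → (0, 0)
  3u + 2v = 15 and v = 0 → (5, 0)
  3u + 2v = 15 and 3u + 4v = 20 → (3.333, 2.5)
  u + 3v = 11 and 3u + 4v = 20 → (3.2, 2.6)
  u + 3v = 11 and u = 0 → (0, 3.667)

Evaluating z = -7u + 7v at each vertex:
  (0, 0): z = 0
  (5, 0): z = -35
  (3.333, 2.5): z = -5.833
  (3.2, 2.6): z = -4.2
  (0, 3.667): z = 25.67

The minimum is at (5, 0) with z = -35.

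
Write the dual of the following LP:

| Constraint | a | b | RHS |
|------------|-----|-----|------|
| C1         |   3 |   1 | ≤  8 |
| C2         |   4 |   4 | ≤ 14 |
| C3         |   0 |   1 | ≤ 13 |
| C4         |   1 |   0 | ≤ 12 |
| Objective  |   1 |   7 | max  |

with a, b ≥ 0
Minimize: z = 8y1 + 14y2 + 13y3 + 12y4

Subject to:
  C1: -3y1 - 4y2 - y4 ≤ -1
  C2: -y1 - 4y2 - y3 ≤ -7
  y1, y2, y3, y4 ≥ 0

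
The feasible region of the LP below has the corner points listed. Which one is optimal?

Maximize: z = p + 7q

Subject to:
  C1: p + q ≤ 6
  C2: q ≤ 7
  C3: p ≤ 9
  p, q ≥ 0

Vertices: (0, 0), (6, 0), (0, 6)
(0, 6) with z = 42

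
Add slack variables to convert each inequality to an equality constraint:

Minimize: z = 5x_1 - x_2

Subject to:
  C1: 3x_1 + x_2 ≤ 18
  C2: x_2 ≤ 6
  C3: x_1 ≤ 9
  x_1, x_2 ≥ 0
min z = 5x_1 - x_2

s.t.
  3x_1 + x_2 + s1 = 18
  x_2 + s2 = 6
  x_1 + s3 = 9
  x_1, x_2, s1, s2, s3 ≥ 0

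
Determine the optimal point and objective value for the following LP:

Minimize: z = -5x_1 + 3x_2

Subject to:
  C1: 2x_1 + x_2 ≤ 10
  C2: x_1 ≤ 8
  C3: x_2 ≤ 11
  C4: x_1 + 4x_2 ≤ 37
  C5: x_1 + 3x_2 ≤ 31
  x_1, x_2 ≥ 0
x_1 = 5, x_2 = 0, z = -25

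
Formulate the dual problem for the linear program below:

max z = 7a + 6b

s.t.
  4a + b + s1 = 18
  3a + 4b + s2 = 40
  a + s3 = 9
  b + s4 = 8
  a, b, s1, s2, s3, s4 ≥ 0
Minimize: z = 18y1 + 40y2 + 9y3 + 8y4

Subject to:
  C1: -4y1 - 3y2 - y3 ≤ -7
  C2: -y1 - 4y2 - y4 ≤ -6
  y1, y2, y3, y4 ≥ 0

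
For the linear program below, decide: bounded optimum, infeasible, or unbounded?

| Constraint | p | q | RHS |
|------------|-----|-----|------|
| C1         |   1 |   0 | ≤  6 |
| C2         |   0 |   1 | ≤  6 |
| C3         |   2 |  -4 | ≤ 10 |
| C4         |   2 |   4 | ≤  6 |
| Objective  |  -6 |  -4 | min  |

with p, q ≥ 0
The point (3, 0) satisfies every constraint, so the LP is feasible; the constraints give p ≤ 6 and q ≤ 6, which with p, q ≥ 0 keep the feasible region inside a bounded box. A feasible, bounded LP attains a finite optimum at a vertex.

Evaluating z = -6p - 4q at each vertex:
  (0, 0): z = 0
  (3, 0): z = -18
  (0, 1.5): z = -6

The LP has an optimal solution: (3, 0) with z = -18.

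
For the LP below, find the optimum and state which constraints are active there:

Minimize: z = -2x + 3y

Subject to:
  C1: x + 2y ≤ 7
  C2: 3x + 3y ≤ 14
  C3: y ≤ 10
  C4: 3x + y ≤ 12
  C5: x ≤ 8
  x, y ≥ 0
Optimal: x = 4, y = 0
Binding: C4, y ≥ 0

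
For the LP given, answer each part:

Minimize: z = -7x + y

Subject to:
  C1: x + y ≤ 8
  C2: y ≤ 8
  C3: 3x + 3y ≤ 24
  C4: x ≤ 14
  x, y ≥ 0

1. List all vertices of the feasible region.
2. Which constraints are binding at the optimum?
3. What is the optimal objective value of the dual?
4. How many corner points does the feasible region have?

1. (0, 0), (8, 0), (0, 8)
2. C1, C3, y ≥ 0
3. -56 (by strong duality, equal to the primal optimum)
4. 3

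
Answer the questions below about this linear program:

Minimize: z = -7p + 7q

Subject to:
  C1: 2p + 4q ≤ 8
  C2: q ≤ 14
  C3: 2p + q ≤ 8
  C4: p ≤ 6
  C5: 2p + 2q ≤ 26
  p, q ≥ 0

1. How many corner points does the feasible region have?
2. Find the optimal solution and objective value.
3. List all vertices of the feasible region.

1. 3
2. p = 4, q = 0, z = -28
3. (0, 0), (4, 0), (0, 2)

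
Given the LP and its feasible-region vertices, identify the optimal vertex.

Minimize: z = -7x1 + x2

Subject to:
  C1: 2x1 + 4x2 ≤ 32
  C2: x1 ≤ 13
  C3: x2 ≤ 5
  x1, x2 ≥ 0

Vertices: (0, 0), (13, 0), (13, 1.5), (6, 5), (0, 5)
Evaluating z = -7x1 + x2 at each vertex:
  (0, 0): z = 0
  (13, 0): z = -91
  (13, 1.5): z = -89.5
  (6, 5): z = -37
  (0, 5): z = 5

The smallest value is z = -91, attained at (13, 0).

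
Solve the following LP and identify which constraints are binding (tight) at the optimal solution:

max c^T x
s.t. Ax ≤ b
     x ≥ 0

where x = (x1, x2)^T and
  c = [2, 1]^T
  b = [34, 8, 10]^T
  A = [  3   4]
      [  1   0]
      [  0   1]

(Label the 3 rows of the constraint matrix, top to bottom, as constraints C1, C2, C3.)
Optimal: x1 = 8, x2 = 2.5
Binding: C1, C2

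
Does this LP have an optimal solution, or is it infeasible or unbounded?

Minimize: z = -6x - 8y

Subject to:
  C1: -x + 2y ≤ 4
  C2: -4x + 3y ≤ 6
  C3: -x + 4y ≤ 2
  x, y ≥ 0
Feasible point: (0, 0) satisfies every constraint, so the LP is feasible.
Direction d = (1, 0): for each constraint row a, a·d ≤ 0 —
  (-1)(1) + (2)(0) = -1 ≤ 0
  (-4)(1) + (3)(0) = -4 ≤ 0
  (-1)(1) + (4)(0) = -1 ≤ 0
and d ≥ 0, so (0, 0) + t·d stays feasible for every t ≥ 0. Along this ray z = -6x - 8y changes by -6 per unit t, so z → −∞.

Unbounded: there is a feasible ray along which z → −∞.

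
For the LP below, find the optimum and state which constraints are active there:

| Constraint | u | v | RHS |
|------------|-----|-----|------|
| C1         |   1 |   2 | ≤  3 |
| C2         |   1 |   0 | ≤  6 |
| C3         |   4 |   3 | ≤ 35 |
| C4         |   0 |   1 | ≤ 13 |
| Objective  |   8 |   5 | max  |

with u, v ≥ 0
Optimal: u = 3, v = 0
Binding: C1, v ≥ 0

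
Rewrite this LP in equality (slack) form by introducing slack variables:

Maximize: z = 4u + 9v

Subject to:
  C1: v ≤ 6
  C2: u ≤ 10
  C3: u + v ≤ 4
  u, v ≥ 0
max z = 4u + 9v

s.t.
  v + s1 = 6
  u + s2 = 10
  u + v + s3 = 4
  u, v, s1, s2, s3 ≥ 0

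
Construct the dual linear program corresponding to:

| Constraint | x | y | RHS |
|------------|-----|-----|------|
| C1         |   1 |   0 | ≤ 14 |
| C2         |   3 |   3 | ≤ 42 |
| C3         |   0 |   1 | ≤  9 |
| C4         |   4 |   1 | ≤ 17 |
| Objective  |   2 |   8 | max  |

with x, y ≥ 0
Minimize: z = 14y1 + 42y2 + 9y3 + 17y4

Subject to:
  C1: -y1 - 3y2 - 4y4 ≤ -2
  C2: -3y2 - y3 - y4 ≤ -8
  y1, y2, y3, y4 ≥ 0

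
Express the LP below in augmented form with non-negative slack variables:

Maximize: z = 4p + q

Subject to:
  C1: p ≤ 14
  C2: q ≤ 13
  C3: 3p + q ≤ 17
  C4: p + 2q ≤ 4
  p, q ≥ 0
max z = 4p + q

s.t.
  p + s1 = 14
  q + s2 = 13
  3p + q + s3 = 17
  p + 2q + s4 = 4
  p, q, s1, s2, s3, s4 ≥ 0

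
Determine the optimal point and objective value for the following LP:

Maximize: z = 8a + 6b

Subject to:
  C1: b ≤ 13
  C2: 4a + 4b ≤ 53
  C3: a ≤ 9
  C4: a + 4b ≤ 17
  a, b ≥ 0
Each vertex is the intersection of two constraint boundaries that also satisfies all remaining constraints:
  a = 0 and b = 0 → (0, 0)
  a = 9 and b = 0 → (9, 0)
  a = 9 and a + 4b = 17 → (9, 2)
  a + 4b = 17 and a = 0 → (0, 4.25)

Evaluating z = 8a + 6b at each vertex:
  (0, 0): z = 0
  (9, 0): z = 72
  (9, 2): z = 84
  (0, 4.25): z = 25.5

The maximum is at (9, 2) with z = 84.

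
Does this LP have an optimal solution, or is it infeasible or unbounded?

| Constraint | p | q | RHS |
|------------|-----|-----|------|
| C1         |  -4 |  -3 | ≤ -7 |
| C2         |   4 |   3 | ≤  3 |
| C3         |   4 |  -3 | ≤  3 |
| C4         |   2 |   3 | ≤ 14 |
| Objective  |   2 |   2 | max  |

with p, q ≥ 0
C2 requires 4p + 3q ≤ 3, while C1 (-4p - 3q ≤ -7) is equivalent to 4p + 3q ≥ 7. Together they would need 7 ≤ 4p + 3q ≤ 3, which is impossible since 7 > 3. No point satisfies all constraints.

Infeasible — the constraint set is empty.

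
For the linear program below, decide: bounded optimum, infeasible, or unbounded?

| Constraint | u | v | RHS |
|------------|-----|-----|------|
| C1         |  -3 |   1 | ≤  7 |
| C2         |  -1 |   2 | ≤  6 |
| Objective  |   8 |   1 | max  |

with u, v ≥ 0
Feasible point: (0, 0) satisfies every constraint, so the LP is feasible.
Direction d = (1, 0): for each constraint row a, a·d ≤ 0 —
  (-3)(1) + (1)(0) = -3 ≤ 0
  (-1)(1) + (2)(0) = -1 ≤ 0
and d ≥ 0, so (0, 0) + t·d stays feasible for every t ≥ 0. Along this ray z = 8u + v changes by 8 per unit t, so z → +∞.

Unbounded: there is a feasible ray along which z → +∞.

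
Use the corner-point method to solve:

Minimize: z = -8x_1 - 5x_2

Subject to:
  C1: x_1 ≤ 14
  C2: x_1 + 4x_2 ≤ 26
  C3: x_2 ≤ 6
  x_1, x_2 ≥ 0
x_1 = 14, x_2 = 3, z = -127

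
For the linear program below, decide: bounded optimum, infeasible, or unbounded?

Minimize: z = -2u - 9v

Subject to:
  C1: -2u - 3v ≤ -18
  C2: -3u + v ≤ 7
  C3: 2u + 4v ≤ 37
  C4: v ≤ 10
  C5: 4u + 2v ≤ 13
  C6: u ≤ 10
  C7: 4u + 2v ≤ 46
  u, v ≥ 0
The point (0, 6.5) satisfies every constraint, so the LP is feasible; the constraints give u ≤ 10 and v ≤ 10, which with u, v ≥ 0 keep the feasible region inside a bounded box. A feasible, bounded LP attains a finite optimum at a vertex.

Feasible with finite optimum z* = -58.5 at (0, 6.5).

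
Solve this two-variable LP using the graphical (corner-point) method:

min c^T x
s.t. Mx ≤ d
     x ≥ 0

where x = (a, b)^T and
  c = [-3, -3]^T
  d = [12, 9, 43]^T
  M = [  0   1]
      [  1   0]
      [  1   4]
Each vertex is the intersection of two constraint boundaries that also satisfies all remaining constraints:
  a = 0 and b = 0 → (0, 0)
  a = 9 and b = 0 → (9, 0)
  a = 9 and a + 4b = 43 → (9, 8.5)
  a + 4b = 43 and a = 0 → (0, 10.75)

Evaluating z = -3a - 3b at each vertex:
  (0, 0): z = 0
  (9, 0): z = -27
  (9, 8.5): z = -52.5
  (0, 10.75): z = -32.25

The minimum is at (9, 8.5) with z = -52.5.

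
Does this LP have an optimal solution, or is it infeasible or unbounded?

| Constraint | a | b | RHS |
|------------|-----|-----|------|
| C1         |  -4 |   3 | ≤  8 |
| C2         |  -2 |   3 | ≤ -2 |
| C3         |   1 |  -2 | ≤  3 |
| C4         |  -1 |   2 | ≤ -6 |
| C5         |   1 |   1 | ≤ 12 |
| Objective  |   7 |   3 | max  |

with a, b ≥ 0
C3 requires a - 2b ≤ 3, while C4 (-a + 2b ≤ -6) is equivalent to a - 2b ≥ 6. Together they would need 6 ≤ a - 2b ≤ 3, which is impossible since 6 > 3. No point satisfies all constraints.

Infeasible: no point satisfies all constraints simultaneously.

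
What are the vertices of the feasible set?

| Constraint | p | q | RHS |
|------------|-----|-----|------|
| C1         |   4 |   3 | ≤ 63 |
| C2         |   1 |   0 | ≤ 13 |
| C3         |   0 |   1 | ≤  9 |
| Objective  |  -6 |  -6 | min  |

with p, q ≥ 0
Each vertex is the intersection of two constraint boundaries that also satisfies all remaining constraints:
  p = 0 and q = 0 → (0, 0)
  p = 13 and q = 0 → (13, 0)
  4p + 3q = 63 and p = 13 → (13, 3.667)
  4p + 3q = 63 and q = 9 → (9, 9)
  q = 9 and p = 0 → (0, 9)

Vertices: (0, 0), (13, 0), (13, 3.667), (9, 9), (0, 9)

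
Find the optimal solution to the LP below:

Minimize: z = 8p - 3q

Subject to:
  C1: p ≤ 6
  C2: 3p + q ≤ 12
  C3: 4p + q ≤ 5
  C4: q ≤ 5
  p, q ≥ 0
Each vertex is the intersection of two constraint boundaries that also satisfies all remaining constraints:
  p = 0 and q = 0 → (0, 0)
  4p + q = 5 and q = 0 → (1.25, 0)
  4p + q = 5 and q = 5 → (0, 5)

Evaluating z = 8p - 3q at each vertex:
  (0, 0): z = 0
  (1.25, 0): z = 10
  (0, 5): z = -15

The minimum is at (0, 5) with z = -15.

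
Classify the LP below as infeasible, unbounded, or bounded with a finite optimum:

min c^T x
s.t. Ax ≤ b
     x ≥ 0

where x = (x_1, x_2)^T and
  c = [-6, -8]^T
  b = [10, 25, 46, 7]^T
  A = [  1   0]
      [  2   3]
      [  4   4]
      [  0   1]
The point (9.5, 2) satisfies every constraint, so the LP is feasible; the constraints give x_1 ≤ 10 and x_2 ≤ 7, which with x_1, x_2 ≥ 0 keep the feasible region inside a bounded box. A feasible, bounded LP attains a finite optimum at a vertex.

Feasible with finite optimum z* = -73 at (9.5, 2).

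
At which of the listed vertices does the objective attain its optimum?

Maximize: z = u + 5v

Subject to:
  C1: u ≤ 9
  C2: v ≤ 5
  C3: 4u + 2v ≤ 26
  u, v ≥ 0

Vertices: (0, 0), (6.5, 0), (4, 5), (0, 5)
(4, 5) with z = 29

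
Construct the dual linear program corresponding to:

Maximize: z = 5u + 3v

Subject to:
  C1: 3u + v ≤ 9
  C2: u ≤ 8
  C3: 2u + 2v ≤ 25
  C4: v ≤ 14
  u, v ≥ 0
Minimize: z = 9y1 + 8y2 + 25y3 + 14y4

Subject to:
  C1: -3y1 - y2 - 2y3 ≤ -5
  C2: -y1 - 2y3 - y4 ≤ -3
  y1, y2, y3, y4 ≥ 0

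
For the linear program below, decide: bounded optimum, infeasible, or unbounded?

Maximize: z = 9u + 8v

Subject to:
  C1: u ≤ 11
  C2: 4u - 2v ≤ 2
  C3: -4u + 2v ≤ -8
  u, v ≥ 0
C2 requires 4u - 2v ≤ 2, while C3 (-4u + 2v ≤ -8) is equivalent to 4u - 2v ≥ 8. Together they would need 8 ≤ 4u - 2v ≤ 2, which is impossible since 8 > 2. No point satisfies all constraints.

The feasible region is empty; the LP is infeasible.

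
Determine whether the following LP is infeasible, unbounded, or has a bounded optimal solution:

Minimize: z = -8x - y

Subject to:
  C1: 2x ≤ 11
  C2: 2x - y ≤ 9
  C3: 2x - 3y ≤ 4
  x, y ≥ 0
Feasible point: (0, 0) satisfies every constraint, so the LP is feasible.
Direction d = (0, 1): for each constraint row a, a·d ≤ 0 —
  (2)(0) + (0)(1) = 0 ≤ 0
  (2)(0) + (-1)(1) = -1 ≤ 0
  (2)(0) + (-3)(1) = -3 ≤ 0
and d ≥ 0, so (0, 0) + t·d stays feasible for every t ≥ 0. Along this ray z = -8x - y changes by -1 per unit t, so z → −∞.

Unbounded: there is a feasible ray along which z → −∞.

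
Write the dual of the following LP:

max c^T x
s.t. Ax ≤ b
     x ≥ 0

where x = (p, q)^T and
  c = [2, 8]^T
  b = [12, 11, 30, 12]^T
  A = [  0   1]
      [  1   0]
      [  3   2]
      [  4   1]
Minimize: z = 12y1 + 11y2 + 30y3 + 12y4

Subject to:
  C1: -y2 - 3y3 - 4y4 ≤ -2
  C2: -y1 - 2y3 - y4 ≤ -8
  y1, y2, y3, y4 ≥ 0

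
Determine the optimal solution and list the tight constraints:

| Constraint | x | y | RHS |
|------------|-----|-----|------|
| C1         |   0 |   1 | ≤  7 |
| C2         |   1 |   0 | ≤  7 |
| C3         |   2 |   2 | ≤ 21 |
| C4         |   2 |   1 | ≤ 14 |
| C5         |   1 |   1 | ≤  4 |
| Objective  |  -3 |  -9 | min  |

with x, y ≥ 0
Optimal: x = 0, y = 4
Slack at optimum:
  C1: slack = 3
  C2: slack = 7
  C3: slack = 13
  C4: slack = 10
  C5: slack = 0 (binding)
  x ≥ 0: x = 0 (binding)
  y ≥ 0: y = 4
Binding constraints: C5, x ≥ 0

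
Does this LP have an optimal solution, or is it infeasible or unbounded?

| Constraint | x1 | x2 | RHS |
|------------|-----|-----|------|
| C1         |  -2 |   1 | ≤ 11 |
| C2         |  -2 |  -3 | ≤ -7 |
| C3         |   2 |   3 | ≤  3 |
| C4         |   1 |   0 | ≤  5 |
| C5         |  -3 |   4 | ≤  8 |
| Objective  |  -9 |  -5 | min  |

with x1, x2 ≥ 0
C3 requires 2x1 + 3x2 ≤ 3, while C2 (-2x1 - 3x2 ≤ -7) is equivalent to 2x1 + 3x2 ≥ 7. Together they would need 7 ≤ 2x1 + 3x2 ≤ 3, which is impossible since 7 > 3. No point satisfies all constraints.

Infeasible — the constraint set is empty.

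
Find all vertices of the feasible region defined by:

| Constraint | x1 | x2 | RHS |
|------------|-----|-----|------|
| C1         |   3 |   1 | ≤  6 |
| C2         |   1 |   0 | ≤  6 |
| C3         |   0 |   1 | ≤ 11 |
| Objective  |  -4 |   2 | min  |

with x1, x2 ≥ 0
Each vertex is the intersection of two constraint boundaries that also satisfies all remaining constraints:
  x1 = 0 and x2 = 0 → (0, 0)
  3x1 + x2 = 6 and x2 = 0 → (2, 0)
  3x1 + x2 = 6 and x1 = 0 → (0, 6)

Vertices: (0, 0), (2, 0), (0, 6)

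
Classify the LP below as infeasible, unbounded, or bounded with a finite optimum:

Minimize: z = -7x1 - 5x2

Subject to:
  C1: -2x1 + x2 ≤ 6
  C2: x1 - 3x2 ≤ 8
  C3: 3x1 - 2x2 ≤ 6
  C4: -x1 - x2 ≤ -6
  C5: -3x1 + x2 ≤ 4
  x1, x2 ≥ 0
Feasible point: (1, 5) satisfies every constraint, so the LP is feasible.
Direction d = (1, 2): for each constraint row a, a·d ≤ 0 —
  (-2)(1) + (1)(2) = 0 ≤ 0
  (1)(1) + (-3)(2) = -5 ≤ 0
  (3)(1) + (-2)(2) = -1 ≤ 0
  (-1)(1) + (-1)(2) = -3 ≤ 0
  (-3)(1) + (1)(2) = -1 ≤ 0
and d ≥ 0, so (1, 5) + t·d stays feasible for every t ≥ 0. Along this ray z = -7x1 - 5x2 changes by -17 per unit t, so z → −∞.

Unbounded: there is a feasible ray along which z → −∞.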